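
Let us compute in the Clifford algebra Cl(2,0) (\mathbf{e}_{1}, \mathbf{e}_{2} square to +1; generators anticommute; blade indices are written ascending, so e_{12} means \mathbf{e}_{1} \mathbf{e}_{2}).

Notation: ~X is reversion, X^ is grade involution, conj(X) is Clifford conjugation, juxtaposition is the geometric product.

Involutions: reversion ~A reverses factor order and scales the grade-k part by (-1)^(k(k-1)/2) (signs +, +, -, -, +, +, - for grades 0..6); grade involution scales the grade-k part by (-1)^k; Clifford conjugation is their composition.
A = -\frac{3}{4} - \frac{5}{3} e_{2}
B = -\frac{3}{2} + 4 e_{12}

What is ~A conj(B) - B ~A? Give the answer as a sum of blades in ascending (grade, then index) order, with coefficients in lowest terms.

first term: \frac{9}{8} - \frac{20}{3} e_{1} + \frac{5}{2} e_{2} + 3 e_{12}
second term: \frac{9}{8} - \frac{20}{3} e_{1} + \frac{5}{2} e_{2} - 3 e_{12}
Answer: 6 e_{12}


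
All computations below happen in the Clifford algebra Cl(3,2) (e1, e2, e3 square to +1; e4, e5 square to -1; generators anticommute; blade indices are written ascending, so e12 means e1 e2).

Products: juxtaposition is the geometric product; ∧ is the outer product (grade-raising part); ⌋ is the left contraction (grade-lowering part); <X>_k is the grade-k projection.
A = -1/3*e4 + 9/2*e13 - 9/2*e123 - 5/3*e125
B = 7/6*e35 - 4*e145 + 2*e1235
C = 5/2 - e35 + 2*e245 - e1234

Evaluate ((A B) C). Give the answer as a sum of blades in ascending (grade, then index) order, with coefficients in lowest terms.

step 1: 10/3*e3 + 9*e5 + 79/12*e15 + 20/3*e24 + 9*e25 - 35/18*e123 - 21/4*e125 + 331/18*e345 + 18*e2345 + 2/3*e12345
step 2: 106/3*e3 - 14/9*e4 + 199/6*e5 + 17/12*e13 + 21/2*e14 + 827/24*e15 + 250/9*e23 + 50/3*e24 + 45/2*e25 + 7/18*e123 - 95/6*e124 - 2129/72*e125 + 733/18*e345 + 116/9*e1345 + 461/12*e2345 - 22/3*e12345
Answer: 106/3*e3 - 14/9*e4 + 199/6*e5 + 17/12*e13 + 21/2*e14 + 827/24*e15 + 250/9*e23 + 50/3*e24 + 45/2*e25 + 7/18*e123 - 95/6*e124 - 2129/72*e125 + 733/18*e345 + 116/9*e1345 + 461/12*e2345 - 22/3*e12345


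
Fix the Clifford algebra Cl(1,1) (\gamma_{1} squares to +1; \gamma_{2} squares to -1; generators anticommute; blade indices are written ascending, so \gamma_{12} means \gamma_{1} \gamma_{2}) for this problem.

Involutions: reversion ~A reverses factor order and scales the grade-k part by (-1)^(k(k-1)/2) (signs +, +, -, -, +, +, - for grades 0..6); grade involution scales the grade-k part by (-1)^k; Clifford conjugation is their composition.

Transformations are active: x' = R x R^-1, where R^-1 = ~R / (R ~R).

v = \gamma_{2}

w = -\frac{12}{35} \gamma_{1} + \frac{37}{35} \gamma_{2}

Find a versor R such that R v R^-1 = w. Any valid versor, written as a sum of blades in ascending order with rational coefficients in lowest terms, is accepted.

Construction: equal norms (both -1) license R = v + w = -\frac{12}{35} \gamma_{1} + \frac{72}{35} \gamma_{2} — nothing changes along that direction, while (v - w)/2 changes sign, so v maps onto w.
Answer: -\frac{12}{35} \gamma_{1} + \frac{72}{35} \gamma_{2}


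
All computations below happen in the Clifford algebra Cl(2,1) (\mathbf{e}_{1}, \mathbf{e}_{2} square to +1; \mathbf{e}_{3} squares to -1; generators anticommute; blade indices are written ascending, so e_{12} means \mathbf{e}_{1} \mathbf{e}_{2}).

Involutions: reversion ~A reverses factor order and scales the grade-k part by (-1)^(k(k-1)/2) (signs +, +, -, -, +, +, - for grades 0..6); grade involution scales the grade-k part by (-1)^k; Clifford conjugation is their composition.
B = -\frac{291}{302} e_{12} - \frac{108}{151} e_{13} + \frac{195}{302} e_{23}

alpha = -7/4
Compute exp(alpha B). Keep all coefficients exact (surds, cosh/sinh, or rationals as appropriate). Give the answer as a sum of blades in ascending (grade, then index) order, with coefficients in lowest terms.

B^2 term by term: the squares give (-\frac{291}{302})^2*(e_{12})^2 + (-\frac{108}{151})^2*(e_{13})^2 + (\frac{195}{302})^2*(e_{23})^2 = \frac{84681}{91204}*(-1) + \frac{11664}{22801}*(+1) + \frac{38025}{91204}*(+1) = 0 (each basis 2-blade squares to minus the product of its generators' squares); cross terms between blades sharing an index anticommute and cancel. So B^2 = 0.
B^2 = 0, hence only two terms survive: exp(alpha B) = 1 + alpha B (parabolic case).
Answer: 1 + \frac{2037}{1208} e_{12} + \frac{189}{151} e_{13} - \frac{1365}{1208} e_{23}


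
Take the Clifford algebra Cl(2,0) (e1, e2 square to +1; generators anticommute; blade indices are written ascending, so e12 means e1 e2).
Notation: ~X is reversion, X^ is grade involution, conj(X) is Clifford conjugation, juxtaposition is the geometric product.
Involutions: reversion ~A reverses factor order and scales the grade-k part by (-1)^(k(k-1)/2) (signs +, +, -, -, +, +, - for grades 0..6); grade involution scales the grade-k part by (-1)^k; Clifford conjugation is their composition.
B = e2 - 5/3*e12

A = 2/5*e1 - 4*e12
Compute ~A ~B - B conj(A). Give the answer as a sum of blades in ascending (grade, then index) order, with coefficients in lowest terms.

first term: -20/3 + 4*e1 + 2/3*e2 + 2/5*e12
second term: 20/3 - 4*e1 - 2/3*e2 + 2/5*e12
Answer: -40/3 + 8*e1 + 4/3*e2


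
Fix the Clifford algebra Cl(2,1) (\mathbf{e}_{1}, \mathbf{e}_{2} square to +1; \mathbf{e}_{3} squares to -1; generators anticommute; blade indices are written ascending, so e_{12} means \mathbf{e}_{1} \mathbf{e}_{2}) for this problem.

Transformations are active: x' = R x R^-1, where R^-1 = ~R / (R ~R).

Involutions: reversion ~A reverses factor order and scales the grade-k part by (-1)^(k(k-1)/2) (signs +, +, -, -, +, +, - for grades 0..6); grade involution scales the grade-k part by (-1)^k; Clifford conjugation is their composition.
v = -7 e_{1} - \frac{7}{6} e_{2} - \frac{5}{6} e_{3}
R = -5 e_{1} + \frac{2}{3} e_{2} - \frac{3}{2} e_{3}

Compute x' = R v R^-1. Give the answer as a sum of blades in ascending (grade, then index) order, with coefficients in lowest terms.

~R = -5 e_{1} + \frac{2}{3} e_{2} - \frac{3}{2} e_{3}, and R ~R = \frac{835}{36}, so R^-1 = ~R / (\frac{835}{36}).
R v = \frac{1187}{36} + \frac{21}{2} e_{12} - \frac{19}{3} e_{13} - \frac{83}{36} e_{23}
Answer: -\frac{1205}{167} e_{1} + \frac{15341}{5010} e_{2} - \frac{17191}{5010} e_{3}


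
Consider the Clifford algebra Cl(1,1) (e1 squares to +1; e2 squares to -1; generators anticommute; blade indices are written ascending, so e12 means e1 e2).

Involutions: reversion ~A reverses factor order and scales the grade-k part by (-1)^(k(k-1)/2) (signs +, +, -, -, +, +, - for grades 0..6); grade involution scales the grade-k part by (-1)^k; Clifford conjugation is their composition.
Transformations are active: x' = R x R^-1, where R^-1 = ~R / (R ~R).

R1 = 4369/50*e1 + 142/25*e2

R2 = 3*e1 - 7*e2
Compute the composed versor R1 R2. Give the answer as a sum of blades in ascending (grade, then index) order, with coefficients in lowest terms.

Distribute over the terms of R1 (each basis-blade product reordered to ascending indices, repeated generators contracted through their squares):
(4369/50*e1) R2 = 13107/50 - 30583/50*e12
(142/25*e2) R2 = 994/25 - 426/25*e12
Summing the partial products and collecting blades:
Answer: 3019/10 - 6287/10*e12


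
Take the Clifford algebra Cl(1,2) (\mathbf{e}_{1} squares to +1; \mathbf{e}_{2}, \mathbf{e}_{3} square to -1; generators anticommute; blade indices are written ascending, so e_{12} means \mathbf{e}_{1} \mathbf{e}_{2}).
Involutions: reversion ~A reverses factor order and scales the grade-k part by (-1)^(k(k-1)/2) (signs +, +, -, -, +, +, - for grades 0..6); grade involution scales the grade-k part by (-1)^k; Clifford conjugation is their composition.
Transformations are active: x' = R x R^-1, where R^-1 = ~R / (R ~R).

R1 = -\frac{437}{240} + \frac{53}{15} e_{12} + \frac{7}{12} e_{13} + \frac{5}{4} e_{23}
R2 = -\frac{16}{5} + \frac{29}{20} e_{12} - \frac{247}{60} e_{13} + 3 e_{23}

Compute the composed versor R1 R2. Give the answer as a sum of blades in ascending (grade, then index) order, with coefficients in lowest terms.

Distribute over the terms of R1 (each basis-blade product reordered to ascending indices, repeated generators contracted through their squares):
(-\frac{437}{240}) R2 = \frac{437}{75} - \frac{12673}{4800} e_{12} + \frac{107939}{14400} e_{13} - \frac{437}{80} e_{23}
(\frac{53}{15} e_{12}) R2 = \frac{1537}{300} - \frac{848}{75} e_{12} - \frac{53}{5} e_{13} + \frac{13091}{900} e_{23}
(\frac{7}{12} e_{13}) R2 = -\frac{1729}{720} + \frac{7}{4} e_{12} - \frac{28}{15} e_{13} + \frac{203}{240} e_{23}
(\frac{5}{4} e_{23}) R2 = -\frac{15}{4} + \frac{247}{48} e_{12} + \frac{29}{16} e_{13} - 4 e_{23}
Summing the partial products and collecting blades:
Answer: \frac{691}{144} - \frac{6769}{960} e_{12} - \frac{45481}{14400} e_{13} + \frac{1334}{225} e_{23}


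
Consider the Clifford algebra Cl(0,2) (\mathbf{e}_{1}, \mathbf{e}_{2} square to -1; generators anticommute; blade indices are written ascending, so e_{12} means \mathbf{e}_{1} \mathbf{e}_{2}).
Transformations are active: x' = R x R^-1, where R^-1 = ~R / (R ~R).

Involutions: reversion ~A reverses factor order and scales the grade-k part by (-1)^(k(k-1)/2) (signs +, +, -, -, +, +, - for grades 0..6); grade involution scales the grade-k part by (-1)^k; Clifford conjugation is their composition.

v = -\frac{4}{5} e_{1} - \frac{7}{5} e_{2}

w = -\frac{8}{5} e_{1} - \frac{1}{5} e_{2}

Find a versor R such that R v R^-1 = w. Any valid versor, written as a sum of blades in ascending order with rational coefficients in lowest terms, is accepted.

A norm check does it: q(v) = q(w) = -\frac{13}{5}, hence R = v + w = -\frac{12}{5} e_{1} - \frac{8}{5} e_{2} realises the map — parallel part kept, (v - w)/2 negated, v carried to w.
Answer: -\frac{12}{5} e_{1} - \frac{8}{5} e_{2}


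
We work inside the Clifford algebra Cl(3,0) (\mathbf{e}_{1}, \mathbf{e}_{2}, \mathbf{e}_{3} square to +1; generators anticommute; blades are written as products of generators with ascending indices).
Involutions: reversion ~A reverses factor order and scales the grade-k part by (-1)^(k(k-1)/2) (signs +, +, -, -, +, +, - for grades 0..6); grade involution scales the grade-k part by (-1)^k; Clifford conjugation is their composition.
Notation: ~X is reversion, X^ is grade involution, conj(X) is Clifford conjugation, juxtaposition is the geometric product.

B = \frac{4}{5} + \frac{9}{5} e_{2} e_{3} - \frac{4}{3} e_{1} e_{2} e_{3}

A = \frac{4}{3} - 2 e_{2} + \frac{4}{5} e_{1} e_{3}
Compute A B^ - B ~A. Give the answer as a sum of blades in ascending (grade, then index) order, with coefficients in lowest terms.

first term: \frac{16}{15} - \frac{8}{15} e_{2} - \frac{18}{5} e_{3} - \frac{36}{25} e_{1} e_{2} + \frac{248}{75} e_{1} e_{3} + \frac{12}{5} e_{2} e_{3} + \frac{16}{9} e_{1} e_{2} e_{3}
second term: \frac{16}{15} - \frac{8}{15} e_{2} + \frac{18}{5} e_{3} - \frac{36}{25} e_{1} e_{2} - \frac{248}{75} e_{1} e_{3} + \frac{12}{5} e_{2} e_{3} - \frac{16}{9} e_{1} e_{2} e_{3}
Answer: -\frac{36}{5} e_{3} + \frac{496}{75} e_{1} e_{3} + \frac{32}{9} e_{1} e_{2} e_{3}


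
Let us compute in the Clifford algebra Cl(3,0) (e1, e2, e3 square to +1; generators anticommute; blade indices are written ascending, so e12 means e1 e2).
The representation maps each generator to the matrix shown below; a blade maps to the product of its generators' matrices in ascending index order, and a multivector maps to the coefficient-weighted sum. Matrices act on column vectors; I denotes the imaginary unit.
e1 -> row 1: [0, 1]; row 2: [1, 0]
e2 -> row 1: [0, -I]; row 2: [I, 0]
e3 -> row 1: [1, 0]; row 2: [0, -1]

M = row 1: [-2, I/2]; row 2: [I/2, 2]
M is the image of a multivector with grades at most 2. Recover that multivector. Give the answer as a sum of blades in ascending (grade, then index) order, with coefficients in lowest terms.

Method: 1, rho(e1), rho(e2), rho(e3) form a trace-orthogonal basis of the 2x2 complex matrices (tr(X Y) = 2 if X = Y, else 0), so M = m0*1 + m1*rho(e1) + m2*rho(e2) + m3*rho(e3) with m0 = tr(M)/2 = 0, m1 = tr(M rho(e1))/2 = I/2, m2 = tr(M rho(e2))/2 = 0, m3 = tr(M rho(e3))/2 = -2.
Multiplying table entries, the bivector images are rho(e12) = I*rho(e3), rho(e13) = -I*rho(e2), rho(e23) = I*rho(e1); with real blade coefficients the real parts of m0..m3 are the coefficients of 1, e1, e2, e3 and the imaginary parts give the bivectors (e23: Im m1, e13: -Im m2, e12: Im m3).
Answer: -2*e3 + 1/2*e23


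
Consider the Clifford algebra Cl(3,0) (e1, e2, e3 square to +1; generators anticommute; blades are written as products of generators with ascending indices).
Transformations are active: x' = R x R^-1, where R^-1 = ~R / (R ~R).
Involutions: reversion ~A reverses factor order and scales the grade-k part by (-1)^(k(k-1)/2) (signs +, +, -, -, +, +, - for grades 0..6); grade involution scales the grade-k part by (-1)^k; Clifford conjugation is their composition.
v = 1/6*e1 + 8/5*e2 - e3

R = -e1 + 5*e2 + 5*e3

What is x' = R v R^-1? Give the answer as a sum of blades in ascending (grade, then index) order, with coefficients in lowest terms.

~R = -e1 + 5*e2 + 5*e3, and R ~R = 51, so R^-1 = ~R / (51).
R v = 17/6 - 73/30*e1 e2 + 1/6*e1 e3 - 13*e2 e3
Answer: -5/18*e1 - 47/45*e2 + 14/9*e3


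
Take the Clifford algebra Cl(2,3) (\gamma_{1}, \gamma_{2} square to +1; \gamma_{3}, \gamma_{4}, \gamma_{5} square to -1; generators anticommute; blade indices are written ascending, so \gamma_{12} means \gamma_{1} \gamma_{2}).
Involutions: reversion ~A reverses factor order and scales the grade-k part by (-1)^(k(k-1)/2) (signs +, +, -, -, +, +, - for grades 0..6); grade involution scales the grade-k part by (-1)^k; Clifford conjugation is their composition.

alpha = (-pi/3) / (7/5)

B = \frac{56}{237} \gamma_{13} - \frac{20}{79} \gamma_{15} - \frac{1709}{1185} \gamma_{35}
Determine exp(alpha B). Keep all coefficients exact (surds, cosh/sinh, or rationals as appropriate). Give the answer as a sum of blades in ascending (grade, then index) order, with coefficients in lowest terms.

B^2 term by term: the squares give (\frac{56}{237})^2*(\gamma_{13})^2 + (-\frac{20}{79})^2*(\gamma_{15})^2 + (-\frac{1709}{1185})^2*(\gamma_{35})^2 = \frac{3136}{56169}*(+1) + \frac{400}{6241}*(+1) + \frac{2920681}{1404225}*(-1) = -\frac{49}{25} (each basis 2-blade squares to minus the product of its generators' squares); cross terms between blades sharing an index anticommute and cancel. So B^2 = -\frac{49}{25}.
B^2 = -\frac{49}{25} — B^2 < 0, so the exponential closes trigonometrically: l = \frac{7}{5}, alpha*l = - \frac{\pi}{3}, so exp(alpha B) = cos(- \frac{\pi}{3}) + (sin(- \frac{\pi}{3})/(\frac{7}{5}))*B = \frac{1}{2} + (- \frac{5 \sqrt{3}}{14})*B.
Answer: \frac{1}{2} - \frac{20 \sqrt{3}}{237} \gamma_{13} + \frac{50 \sqrt{3}}{553} \gamma_{15} + \frac{1709 \sqrt{3}}{3318} \gamma_{35}


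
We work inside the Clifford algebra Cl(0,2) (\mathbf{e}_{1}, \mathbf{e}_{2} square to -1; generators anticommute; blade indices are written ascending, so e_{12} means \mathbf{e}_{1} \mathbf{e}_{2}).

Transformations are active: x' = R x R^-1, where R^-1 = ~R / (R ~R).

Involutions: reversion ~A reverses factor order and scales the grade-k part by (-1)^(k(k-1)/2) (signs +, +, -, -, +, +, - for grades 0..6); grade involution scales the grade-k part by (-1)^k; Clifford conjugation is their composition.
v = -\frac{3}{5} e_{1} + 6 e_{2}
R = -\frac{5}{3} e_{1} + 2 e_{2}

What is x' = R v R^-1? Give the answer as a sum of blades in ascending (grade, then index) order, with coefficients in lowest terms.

~R = -\frac{5}{3} e_{1} + 2 e_{2}, and R ~R = -\frac{61}{9}, so R^-1 = ~R / (-\frac{61}{9}).
R v = -13 - \frac{44}{5} e_{12}
Answer: -\frac{1767}{305} e_{1} + \frac{102}{61} e_{2}


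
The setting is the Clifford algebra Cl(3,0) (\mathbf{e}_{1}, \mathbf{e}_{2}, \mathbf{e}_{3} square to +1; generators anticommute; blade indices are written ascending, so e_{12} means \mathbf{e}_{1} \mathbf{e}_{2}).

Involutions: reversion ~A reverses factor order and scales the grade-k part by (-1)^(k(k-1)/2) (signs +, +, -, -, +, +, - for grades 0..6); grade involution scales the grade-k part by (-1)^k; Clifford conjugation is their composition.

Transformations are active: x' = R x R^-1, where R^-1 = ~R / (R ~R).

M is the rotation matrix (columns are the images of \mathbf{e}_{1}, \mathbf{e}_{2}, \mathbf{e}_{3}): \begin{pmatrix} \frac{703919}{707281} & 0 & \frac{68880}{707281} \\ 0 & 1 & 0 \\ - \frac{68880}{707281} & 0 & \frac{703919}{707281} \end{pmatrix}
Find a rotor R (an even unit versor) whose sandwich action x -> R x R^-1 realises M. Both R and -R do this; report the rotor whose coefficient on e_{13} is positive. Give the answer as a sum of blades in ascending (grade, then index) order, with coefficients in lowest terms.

Method: write R = a + b12*e_{12} + b13*e_{13} + b23*e_{23} with a^2 + b12^2 + b13^2 + b23^2 = 1 (so R^-1 = ~R). Expanding the columns R e_j ~R gives tr M = 4a^2 - 1 and, from the antisymmetric part, M21 - M12 = -4a*b12, M13 - M31 = 4a*b13, M32 - M23 = -4a*b23.
Here tr M = \frac{2115119}{707281}, so a^2 = (1 + tr M)/4 = \frac{705600}{707281} and a = ±\frac{840}{841}. Taking a = \frac{840}{841}: M21 - M12 = 0, M13 - M31 = \frac{137760}{707281}, M32 - M23 = 0, giving b12 = 0, b13 = \frac{41}{841}, b23 = 0, i.e. R = \frac{840}{841} + \frac{41}{841} e_{13}.
Its e_{13} coefficient is already positive.
Answer: \frac{840}{841} + \frac{41}{841} e_{13}. Sheet selection: the two-to-one cover makes ±R indistinguishable at the matrix level (trace \frac{2115119}{707281}), so uniqueness comes from the required sign on e_{13}.


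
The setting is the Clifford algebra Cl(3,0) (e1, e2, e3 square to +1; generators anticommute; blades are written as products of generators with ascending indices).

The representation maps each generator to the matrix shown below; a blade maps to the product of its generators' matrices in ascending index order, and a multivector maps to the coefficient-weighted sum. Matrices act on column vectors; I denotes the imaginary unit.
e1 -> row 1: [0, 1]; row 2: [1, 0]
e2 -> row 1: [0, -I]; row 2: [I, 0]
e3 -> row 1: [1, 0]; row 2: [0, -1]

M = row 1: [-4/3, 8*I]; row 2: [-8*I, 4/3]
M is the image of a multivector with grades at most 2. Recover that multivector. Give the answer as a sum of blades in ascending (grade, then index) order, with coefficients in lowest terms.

Method: 1, rho(e1), rho(e2), rho(e3) form a trace-orthogonal basis of the 2x2 complex matrices (tr(X Y) = 2 if X = Y, else 0), so M = m0*1 + m1*rho(e1) + m2*rho(e2) + m3*rho(e3) with m0 = tr(M)/2 = 0, m1 = tr(M rho(e1))/2 = 0, m2 = tr(M rho(e2))/2 = -8, m3 = tr(M rho(e3))/2 = -4/3.
Multiplying table entries, the bivector images are rho(e1 e2) = I*rho(e3), rho(e1 e3) = -I*rho(e2), rho(e2 e3) = I*rho(e1); with real blade coefficients the real parts of m0..m3 are the coefficients of 1, e1, e2, e3 and the imaginary parts give the bivectors (e2 e3: Im m1, e1 e3: -Im m2, e1 e2: Im m3).
Answer: -8*e2 - 4/3*e3


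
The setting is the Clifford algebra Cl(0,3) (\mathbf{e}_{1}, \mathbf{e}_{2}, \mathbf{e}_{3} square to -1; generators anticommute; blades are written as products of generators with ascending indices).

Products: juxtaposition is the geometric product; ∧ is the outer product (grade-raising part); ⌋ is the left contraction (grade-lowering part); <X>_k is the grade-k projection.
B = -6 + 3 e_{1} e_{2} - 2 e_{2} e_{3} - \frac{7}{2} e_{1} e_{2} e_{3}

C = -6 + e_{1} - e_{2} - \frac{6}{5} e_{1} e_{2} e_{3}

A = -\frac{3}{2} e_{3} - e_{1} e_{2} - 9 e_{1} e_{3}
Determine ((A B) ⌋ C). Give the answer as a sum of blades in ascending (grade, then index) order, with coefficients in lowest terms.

step 1: 3 + \frac{69}{2} e_{2} + \frac{11}{2} e_{3} + \frac{75}{4} e_{1} e_{2} + 52 e_{1} e_{3} + 27 e_{2} e_{3} - \frac{9}{2} e_{1} e_{2} e_{3}
step 2: \frac{219}{10} + \frac{177}{5} e_{1} - \frac{327}{5} e_{2} + \frac{45}{2} e_{3} + \frac{33}{5} e_{1} e_{2} - \frac{207}{5} e_{1} e_{3} - \frac{18}{5} e_{1} e_{2} e_{3}
Answer: \frac{219}{10} + \frac{177}{5} e_{1} - \frac{327}{5} e_{2} + \frac{45}{2} e_{3} + \frac{33}{5} e_{1} e_{2} - \frac{207}{5} e_{1} e_{3} - \frac{18}{5} e_{1} e_{2} e_{3}


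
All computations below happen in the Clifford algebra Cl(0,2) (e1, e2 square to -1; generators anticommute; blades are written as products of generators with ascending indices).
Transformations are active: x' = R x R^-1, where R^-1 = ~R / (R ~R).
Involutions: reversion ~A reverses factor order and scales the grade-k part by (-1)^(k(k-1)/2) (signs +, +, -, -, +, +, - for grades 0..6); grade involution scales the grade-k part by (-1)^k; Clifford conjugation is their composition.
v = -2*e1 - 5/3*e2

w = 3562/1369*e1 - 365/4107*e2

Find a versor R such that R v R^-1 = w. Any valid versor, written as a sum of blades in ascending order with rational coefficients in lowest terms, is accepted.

Why this works: both vectors square to -61/9, so q(v) = q(w) and R = v + w = 824/1369*e1 - 7210/4107*e2 carries v to w — its own direction survives, the complement (v - w)/2 flips.
Answer: 824/1369*e1 - 7210/4107*e2


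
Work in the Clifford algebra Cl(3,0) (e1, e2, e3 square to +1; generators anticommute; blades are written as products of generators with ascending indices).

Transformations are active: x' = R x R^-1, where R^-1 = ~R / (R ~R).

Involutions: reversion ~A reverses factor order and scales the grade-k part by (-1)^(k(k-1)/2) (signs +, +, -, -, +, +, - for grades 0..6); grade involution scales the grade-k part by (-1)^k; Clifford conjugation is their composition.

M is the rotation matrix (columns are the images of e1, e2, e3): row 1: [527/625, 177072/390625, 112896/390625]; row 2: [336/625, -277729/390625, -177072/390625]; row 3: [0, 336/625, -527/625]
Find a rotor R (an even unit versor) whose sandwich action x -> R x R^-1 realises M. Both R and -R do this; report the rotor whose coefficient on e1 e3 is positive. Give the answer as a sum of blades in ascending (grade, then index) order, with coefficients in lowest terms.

Method: write R = a + b12*e1 e2 + b13*e1 e3 + b23*e2 e3 with a^2 + b12^2 + b13^2 + b23^2 = 1 (so R^-1 = ~R). Expanding the columns R e_j ~R gives tr M = 4a^2 - 1 and, from the antisymmetric part, M21 - M12 = -4a*b12, M13 - M31 = 4a*b13, M32 - M23 = -4a*b23.
Here tr M = -277729/390625, so a^2 = (1 + tr M)/4 = 28224/390625 and a = ±168/625. Taking a = 168/625: M21 - M12 = 32928/390625, M13 - M31 = 112896/390625, M32 - M23 = 387072/390625, giving b12 = -49/625, b13 = 168/625, b23 = -576/625, i.e. R = 168/625 - 49/625*e1 e2 + 168/625*e1 e3 - 576/625*e2 e3.
Its e1 e3 coefficient is already positive.
Answer: 168/625 - 49/625*e1 e2 + 168/625*e1 e3 - 576/625*e2 e3. Uniqueness: Spin(3) -> SO(3) maps R and -R to the same rotation of trace -277729/390625; fixing the sign of the e1 e3 coefficient removes the ambiguity.


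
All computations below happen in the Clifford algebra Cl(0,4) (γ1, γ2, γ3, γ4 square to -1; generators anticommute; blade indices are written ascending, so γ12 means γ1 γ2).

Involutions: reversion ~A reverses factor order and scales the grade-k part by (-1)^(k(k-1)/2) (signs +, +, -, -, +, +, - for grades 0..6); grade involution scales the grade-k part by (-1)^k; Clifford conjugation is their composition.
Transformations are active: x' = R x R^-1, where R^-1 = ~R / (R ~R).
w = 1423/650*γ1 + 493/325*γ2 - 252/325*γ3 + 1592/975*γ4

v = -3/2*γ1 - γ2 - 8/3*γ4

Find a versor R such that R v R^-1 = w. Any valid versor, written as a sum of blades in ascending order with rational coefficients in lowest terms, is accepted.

Equal squares first: v^2 = w^2 = -373/36. Then v + w = 224/325*γ1 + 168/325*γ2 - 252/325*γ3 - 336/325*γ4 is a versor taking v to w, provided it is invertible.
Answer: 224/325*γ1 + 168/325*γ2 - 252/325*γ3 - 336/325*γ4


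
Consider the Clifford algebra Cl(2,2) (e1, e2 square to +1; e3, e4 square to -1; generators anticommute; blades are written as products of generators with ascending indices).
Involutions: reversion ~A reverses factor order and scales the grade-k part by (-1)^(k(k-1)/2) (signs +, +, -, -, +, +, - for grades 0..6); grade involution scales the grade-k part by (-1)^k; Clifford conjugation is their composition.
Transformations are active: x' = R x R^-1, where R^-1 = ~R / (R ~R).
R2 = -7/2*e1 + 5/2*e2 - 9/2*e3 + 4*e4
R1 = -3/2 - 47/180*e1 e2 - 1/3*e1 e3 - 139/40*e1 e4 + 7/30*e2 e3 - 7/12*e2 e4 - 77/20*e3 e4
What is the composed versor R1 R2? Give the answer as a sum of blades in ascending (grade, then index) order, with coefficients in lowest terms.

Distribute over the terms of R2 (each basis-blade product reordered to ascending indices, repeated generators contracted through their squares):
R1 (-7/2*e1) = 21/4*e1 - 329/360*e2 - 7/6*e3 - 973/80*e4 - 49/60*e1 e2 e3 + 49/24*e1 e2 e4 + 539/40*e1 e3 e4
R1 (5/2*e2) = -47/72*e1 - 15/4*e2 - 7/12*e3 + 35/24*e4 + 5/6*e1 e2 e3 + 139/16*e1 e2 e4 - 77/8*e2 e3 e4
R1 (-9/2*e3) = -3/2*e1 + 21/20*e2 + 27/4*e3 + 693/40*e4 + 47/40*e1 e2 e3 - 1251/80*e1 e3 e4 - 21/8*e2 e3 e4
R1 (4*e4) = 139/10*e1 + 7/3*e2 + 77/5*e3 - 6*e4 - 47/45*e1 e2 e4 - 4/3*e1 e3 e4 + 14/15*e2 e3 e4
Summing the partial products and collecting blades:
Answer: 6119/360*e1 - 461/360*e2 + 102/5*e3 + 149/240*e4 + 143/120*e1 e2 e3 + 6973/720*e1 e2 e4 - 839/240*e1 e3 e4 - 679/60*e2 e3 e4


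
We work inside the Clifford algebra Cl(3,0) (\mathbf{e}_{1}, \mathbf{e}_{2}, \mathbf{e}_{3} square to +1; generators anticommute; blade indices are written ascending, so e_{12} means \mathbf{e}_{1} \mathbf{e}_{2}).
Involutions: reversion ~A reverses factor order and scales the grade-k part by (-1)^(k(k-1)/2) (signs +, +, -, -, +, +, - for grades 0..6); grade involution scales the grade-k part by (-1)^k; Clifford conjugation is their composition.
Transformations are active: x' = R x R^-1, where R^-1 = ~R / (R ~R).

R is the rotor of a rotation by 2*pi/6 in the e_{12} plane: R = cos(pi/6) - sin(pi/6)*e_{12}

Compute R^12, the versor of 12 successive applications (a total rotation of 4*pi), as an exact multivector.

Because a rotor carries half the rotation angle, composing 12 copies of this e_{12}-plane rotor multiplies the phase: 12*(pi/6) = 2 \pi, hence R^12 = cos(2 \pi) - sin(2 \pi)*e_{12}.
cos(2 \pi) = 1 and sin(2 \pi) = 0, so R^12 = 1. The total rotation 4*pi is 2 full turns, so every vector returns to itself, yet the rotor is +1, back on the identity sheet (an even number of 2*pi turns).
Answer: 1


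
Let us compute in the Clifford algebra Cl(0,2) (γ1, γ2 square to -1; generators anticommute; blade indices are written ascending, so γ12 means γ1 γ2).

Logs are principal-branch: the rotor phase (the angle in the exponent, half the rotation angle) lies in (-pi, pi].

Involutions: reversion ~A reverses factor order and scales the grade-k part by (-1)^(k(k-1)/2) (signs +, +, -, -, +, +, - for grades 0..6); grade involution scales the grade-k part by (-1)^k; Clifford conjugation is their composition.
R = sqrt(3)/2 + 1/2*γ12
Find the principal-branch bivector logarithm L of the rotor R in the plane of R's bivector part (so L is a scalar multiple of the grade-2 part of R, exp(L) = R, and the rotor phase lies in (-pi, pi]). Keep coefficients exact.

The scalar part of R is sqrt(3)/2, so the principal-branch rotor phase is pinned; divide the bivector part by its sine to get the unit plane — L is the phase times that plane.
Concretely: cos(phase) = sqrt(3)/2 gives phase = ±pi/6, and since phase/sin(phase) is even the sign is immaterial: L = (phase/sin(phase)) * <R>_2 = (pi/3) * <R>_2.
Answer: pi/6*γ12


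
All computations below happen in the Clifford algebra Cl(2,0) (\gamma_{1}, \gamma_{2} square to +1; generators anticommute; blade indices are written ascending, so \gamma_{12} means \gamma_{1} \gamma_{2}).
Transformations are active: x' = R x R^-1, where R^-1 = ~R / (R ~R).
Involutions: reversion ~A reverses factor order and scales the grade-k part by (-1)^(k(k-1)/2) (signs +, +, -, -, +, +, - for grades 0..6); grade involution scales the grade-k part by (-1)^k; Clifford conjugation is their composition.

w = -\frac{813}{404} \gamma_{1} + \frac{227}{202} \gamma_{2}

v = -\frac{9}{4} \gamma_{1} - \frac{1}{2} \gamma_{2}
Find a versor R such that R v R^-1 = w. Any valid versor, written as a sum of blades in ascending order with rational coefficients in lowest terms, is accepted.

The midline construction: v and w both square to \frac{85}{16}, so reflecting in their sum -\frac{861}{202} \gamma_{1} + \frac{63}{101} \gamma_{2} exchanges them.
Answer: -\frac{861}{202} \gamma_{1} + \frac{63}{101} \gamma_{2}


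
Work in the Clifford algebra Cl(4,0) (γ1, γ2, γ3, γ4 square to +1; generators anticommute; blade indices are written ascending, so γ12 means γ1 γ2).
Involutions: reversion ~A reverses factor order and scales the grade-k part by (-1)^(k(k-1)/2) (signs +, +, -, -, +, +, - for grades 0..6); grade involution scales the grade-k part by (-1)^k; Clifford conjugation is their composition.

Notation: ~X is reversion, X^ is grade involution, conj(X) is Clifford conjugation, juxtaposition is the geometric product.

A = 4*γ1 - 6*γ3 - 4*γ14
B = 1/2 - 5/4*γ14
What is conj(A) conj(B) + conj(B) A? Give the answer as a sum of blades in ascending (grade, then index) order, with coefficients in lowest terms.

first term: -5 - 2*γ1 + 3*γ3 - 5*γ4 + 2*γ14 - 15/2*γ134
second term: 5 + 2*γ1 - 3*γ3 - 5*γ4 - 2*γ14 + 15/2*γ134
Answer: -10*γ4


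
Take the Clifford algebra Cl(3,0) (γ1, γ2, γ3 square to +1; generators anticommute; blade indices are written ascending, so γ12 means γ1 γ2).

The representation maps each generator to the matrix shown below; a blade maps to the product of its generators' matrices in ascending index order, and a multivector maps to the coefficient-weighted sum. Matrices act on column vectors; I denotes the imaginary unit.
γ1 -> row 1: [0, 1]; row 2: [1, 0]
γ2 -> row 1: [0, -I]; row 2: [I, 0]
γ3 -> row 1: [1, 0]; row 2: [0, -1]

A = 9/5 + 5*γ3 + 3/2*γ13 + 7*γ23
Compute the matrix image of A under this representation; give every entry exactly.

Bivector images (products of the table entries): rho(γ13) = rho(γ1)rho(γ3) = row 1: [0, -1]; row 2: [1, 0]; rho(γ23) = rho(γ2)rho(γ3) = row 1: [0, I]; row 2: [I, 0].
M = (9/5)*1 + (5)*rho(γ3) + (3/2)*rho(γ13) + (7)*rho(γ23), summed entrywise (1 is the identity matrix):
Answer: row 1: [34/5, -3/2 + 7*I]; row 2: [3/2 + 7*I, -16/5]


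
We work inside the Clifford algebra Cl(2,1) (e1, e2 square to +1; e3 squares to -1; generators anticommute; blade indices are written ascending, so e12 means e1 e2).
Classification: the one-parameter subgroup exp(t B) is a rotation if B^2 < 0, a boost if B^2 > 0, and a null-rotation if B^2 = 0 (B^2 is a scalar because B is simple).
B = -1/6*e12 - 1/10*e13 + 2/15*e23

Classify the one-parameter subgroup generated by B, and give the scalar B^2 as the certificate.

B^2 term by term: the squares give (-1/6)^2*(e12)^2 + (-1/10)^2*(e13)^2 + (2/15)^2*(e23)^2 = 1/36*(-1) + 1/100*(+1) + 4/225*(+1) = 0 (each basis 2-blade squares to minus the product of its generators' squares); cross terms between blades sharing an index anticommute and cancel. So B^2 = 0.
Answer: null-rotation, certificate B^2 = 0. Why this suffices: the scalar 0 survives any versor conjugation, so its sign alone determines the class however B is presented.


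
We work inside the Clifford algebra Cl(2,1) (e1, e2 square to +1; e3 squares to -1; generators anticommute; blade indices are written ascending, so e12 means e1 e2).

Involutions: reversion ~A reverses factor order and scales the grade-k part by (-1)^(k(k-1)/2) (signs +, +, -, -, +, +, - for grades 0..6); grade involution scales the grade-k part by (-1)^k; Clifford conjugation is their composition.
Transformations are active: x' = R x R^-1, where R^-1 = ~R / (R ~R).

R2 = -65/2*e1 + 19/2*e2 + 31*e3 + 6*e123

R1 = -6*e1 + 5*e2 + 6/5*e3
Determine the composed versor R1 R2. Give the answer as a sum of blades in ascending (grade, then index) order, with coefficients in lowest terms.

Distribute over the terms of R1 (each basis-blade product reordered to ascending indices, repeated generators contracted through their squares):
(-6*e1) R2 = 195 - 57*e12 - 186*e13 - 36*e23
(5*e2) R2 = 95/2 + 325/2*e12 - 30*e13 + 155*e23
(6/5*e3) R2 = -186/5 - 36/5*e12 + 39*e13 - 57/5*e23
Summing the partial products and collecting blades:
Answer: 2053/10 + 983/10*e12 - 177*e13 + 538/5*e23


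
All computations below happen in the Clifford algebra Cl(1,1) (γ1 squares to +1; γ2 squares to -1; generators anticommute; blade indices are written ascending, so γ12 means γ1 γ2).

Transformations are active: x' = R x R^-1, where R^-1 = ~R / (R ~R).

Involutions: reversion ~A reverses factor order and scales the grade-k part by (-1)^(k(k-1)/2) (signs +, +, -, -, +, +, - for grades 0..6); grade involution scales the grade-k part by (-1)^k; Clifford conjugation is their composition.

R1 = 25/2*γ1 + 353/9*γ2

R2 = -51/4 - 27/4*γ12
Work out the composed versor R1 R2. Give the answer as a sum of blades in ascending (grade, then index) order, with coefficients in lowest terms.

Distribute over the terms of R1 (each basis-blade product reordered to ascending indices, repeated generators contracted through their squares):
(25/2*γ1) R2 = -1275/8*γ1 - 675/8*γ2
(353/9*γ2) R2 = -1059/4*γ1 - 6001/12*γ2
Summing the partial products and collecting blades:
Answer: -3393/8*γ1 - 14027/24*γ2


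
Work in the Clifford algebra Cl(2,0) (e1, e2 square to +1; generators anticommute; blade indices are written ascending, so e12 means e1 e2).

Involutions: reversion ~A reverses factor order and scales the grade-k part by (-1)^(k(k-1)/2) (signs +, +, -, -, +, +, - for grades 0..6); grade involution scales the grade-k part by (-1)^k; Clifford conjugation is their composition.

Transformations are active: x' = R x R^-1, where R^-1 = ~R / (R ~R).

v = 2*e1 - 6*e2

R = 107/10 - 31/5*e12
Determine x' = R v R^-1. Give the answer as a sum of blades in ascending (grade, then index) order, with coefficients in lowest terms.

~R = 107/10 + 31/5*e12, and R ~R = 15293/100, so R^-1 = ~R / (15293/100).
R v = 293/5*e1 - 259/5*e2
Answer: 94818/15293*e1 - 19094/15293*e2


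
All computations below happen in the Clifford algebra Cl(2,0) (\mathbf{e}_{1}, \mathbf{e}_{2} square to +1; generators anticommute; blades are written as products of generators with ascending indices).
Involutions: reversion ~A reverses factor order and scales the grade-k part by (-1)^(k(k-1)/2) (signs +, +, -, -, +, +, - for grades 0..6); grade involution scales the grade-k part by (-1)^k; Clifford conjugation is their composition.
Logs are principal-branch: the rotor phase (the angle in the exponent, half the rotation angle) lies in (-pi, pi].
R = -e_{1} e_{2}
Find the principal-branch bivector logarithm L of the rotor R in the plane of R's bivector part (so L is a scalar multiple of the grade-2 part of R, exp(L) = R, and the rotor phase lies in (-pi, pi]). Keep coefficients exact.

The scalar part of R is 0, which pins the rotor phase on the principal branch; dividing the bivector part by the sine of that phase recovers the unit plane, and L is the phase times that plane.
Concretely: cos(phase) = 0 gives phase = ±\frac{\pi}{2}, and since phase/sin(phase) is even the sign is immaterial: L = (phase/sin(phase)) * <R>_2 = (\frac{\pi}{2}) * <R>_2.
Answer: - \frac{\pi}{2} e_{1} e_{2}


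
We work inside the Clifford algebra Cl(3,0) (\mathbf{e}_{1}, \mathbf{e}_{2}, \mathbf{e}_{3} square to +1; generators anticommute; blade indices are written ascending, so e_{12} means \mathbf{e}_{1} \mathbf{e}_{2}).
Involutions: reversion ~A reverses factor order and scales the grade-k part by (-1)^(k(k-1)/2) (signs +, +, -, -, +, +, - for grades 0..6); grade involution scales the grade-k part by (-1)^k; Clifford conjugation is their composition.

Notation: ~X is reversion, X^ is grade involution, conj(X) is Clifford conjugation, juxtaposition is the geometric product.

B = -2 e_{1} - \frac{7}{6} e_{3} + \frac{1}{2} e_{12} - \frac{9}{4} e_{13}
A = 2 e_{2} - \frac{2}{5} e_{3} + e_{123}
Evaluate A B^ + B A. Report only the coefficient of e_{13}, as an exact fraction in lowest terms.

first term: -\frac{7}{15} - \frac{19}{10} e_{1} - \frac{9}{4} e_{2} - \frac{1}{2} e_{3} - \frac{17}{6} e_{12} + \frac{4}{5} e_{13} + \frac{13}{3} e_{23} + \frac{43}{10} e_{123}
second term: \frac{7}{15} + \frac{19}{10} e_{1} - \frac{9}{4} e_{2} - \frac{1}{2} e_{3} - \frac{31}{6} e_{12} + \frac{4}{5} e_{13} + \frac{1}{3} e_{23} + \frac{43}{10} e_{123}
Answer: \frac{8}{5}


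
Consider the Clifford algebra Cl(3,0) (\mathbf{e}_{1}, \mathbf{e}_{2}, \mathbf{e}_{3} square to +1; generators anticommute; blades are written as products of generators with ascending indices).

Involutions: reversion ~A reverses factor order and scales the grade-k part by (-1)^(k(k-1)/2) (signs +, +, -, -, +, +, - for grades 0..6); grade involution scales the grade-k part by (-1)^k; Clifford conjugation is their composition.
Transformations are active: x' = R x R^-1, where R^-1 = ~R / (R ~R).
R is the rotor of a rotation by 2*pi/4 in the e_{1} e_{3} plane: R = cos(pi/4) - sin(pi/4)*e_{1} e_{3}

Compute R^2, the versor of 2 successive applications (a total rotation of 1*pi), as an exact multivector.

Half-angle bookkeeping: 2 applications in e_{1} e_{3} add up to rotor phase 2*pi/4 = \frac{\pi}{2}, so R^2 = cos(\frac{\pi}{2}) - sin(\frac{\pi}{2})*e_{1} e_{3}.
cos(\frac{\pi}{2}) = 0 and sin(\frac{\pi}{2}) = 1, so R^2 = -e_{1} e_{3}. The net rotation is 1*pi; the rotor keeps the half-angle phase exactly.
Answer: -e_{1} e_{3}


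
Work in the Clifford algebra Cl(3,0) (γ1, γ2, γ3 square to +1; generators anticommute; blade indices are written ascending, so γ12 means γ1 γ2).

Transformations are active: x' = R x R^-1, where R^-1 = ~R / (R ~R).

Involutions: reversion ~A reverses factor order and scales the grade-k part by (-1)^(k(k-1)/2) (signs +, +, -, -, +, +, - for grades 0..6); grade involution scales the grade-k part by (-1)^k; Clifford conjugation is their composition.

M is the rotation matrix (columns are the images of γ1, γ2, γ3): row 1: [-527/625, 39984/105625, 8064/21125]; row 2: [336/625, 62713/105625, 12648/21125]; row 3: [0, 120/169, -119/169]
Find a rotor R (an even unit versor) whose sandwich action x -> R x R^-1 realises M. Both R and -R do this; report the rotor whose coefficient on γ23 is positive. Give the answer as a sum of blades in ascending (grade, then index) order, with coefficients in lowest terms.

Method: write R = a + b12*γ12 + b13*γ13 + b23*γ23 with a^2 + b12^2 + b13^2 + b23^2 = 1 (so R^-1 = ~R). Expanding the columns R e_j ~R gives tr M = 4a^2 - 1 and, from the antisymmetric part, M21 - M12 = -4a*b12, M13 - M31 = 4a*b13, M32 - M23 = -4a*b23.
Here tr M = -4029/4225, so a^2 = (1 + tr M)/4 = 49/4225 and a = ±7/65. Taking a = 7/65: M21 - M12 = 672/4225, M13 - M31 = 8064/21125, M32 - M23 = 2352/21125, giving b12 = -24/65, b13 = 288/325, b23 = -84/325, i.e. R = 7/65 - 24/65*γ12 + 288/325*γ13 - 84/325*γ23.
Its γ23 coefficient is negative, so report the other preimage -R.
Answer: -7/65 + 24/65*γ12 - 288/325*γ13 + 84/325*γ23. Sheet selection: the two-to-one cover makes ±R indistinguishable at the matrix level (trace -4029/4225), so uniqueness comes from the required sign on γ23.


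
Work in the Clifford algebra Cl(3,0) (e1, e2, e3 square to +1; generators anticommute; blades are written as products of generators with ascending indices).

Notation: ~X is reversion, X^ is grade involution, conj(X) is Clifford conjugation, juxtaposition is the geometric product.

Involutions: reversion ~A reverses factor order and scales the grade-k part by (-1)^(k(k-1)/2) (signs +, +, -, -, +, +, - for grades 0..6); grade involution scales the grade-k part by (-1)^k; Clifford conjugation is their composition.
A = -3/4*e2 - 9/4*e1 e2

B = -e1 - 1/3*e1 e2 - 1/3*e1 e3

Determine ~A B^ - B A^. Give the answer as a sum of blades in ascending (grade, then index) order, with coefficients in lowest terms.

first term: 3/4 - 1/4*e1 - 9/4*e2 + 3/4*e1 e2 + 3/4*e2 e3 - 1/4*e1 e2 e3
second term: -3/4 - 1/4*e1 + 9/4*e2 - 3/4*e1 e2 + 3/4*e2 e3 + 1/4*e1 e2 e3
Answer: 3/2 - 9/2*e2 + 3/2*e1 e2 - 1/2*e1 e2 e3


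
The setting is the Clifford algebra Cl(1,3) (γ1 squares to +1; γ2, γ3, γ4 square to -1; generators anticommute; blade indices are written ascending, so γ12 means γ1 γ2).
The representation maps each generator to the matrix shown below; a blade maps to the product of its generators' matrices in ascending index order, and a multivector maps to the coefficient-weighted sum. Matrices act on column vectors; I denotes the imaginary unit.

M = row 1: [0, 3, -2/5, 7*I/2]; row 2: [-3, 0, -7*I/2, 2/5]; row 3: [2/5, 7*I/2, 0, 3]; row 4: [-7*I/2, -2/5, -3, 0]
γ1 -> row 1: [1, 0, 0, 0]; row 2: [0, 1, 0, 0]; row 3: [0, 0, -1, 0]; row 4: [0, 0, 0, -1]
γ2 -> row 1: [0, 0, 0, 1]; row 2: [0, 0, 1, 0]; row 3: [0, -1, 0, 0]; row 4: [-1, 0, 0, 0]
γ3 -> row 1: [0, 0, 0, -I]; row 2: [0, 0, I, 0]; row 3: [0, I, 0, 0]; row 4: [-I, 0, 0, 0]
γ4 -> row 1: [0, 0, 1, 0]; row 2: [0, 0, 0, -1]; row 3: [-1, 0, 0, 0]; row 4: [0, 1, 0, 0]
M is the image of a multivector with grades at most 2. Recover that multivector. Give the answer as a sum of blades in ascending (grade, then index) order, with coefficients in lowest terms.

Method: the blade images are trace-orthogonal — tr(rho(e_A) rho(e_B)^-1) = 4 if A = B and 0 otherwise — and rho(e_A)^-1 = (e_A)^2 * rho(e_A) with (e_A)^2 = +1 or -1, so the coefficient of e_A in the preimage is (e_A)^2 * tr(M rho(e_A))/4.
Nonzero projections over blades of grade <= 2: γ4: (γ4)^2 = -1, tr(M rho(γ4)) = 8/5, coefficient -2/5; γ13: (γ13)^2 = +1, tr(M rho(γ13)) = -14, coefficient -7/2; γ24: (γ24)^2 = -1, tr(M rho(γ24)) = -12, coefficient 3. Every other blade of grade <= 2 projects to 0.
Answer: -2/5*γ4 - 7/2*γ13 + 3*γ24
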